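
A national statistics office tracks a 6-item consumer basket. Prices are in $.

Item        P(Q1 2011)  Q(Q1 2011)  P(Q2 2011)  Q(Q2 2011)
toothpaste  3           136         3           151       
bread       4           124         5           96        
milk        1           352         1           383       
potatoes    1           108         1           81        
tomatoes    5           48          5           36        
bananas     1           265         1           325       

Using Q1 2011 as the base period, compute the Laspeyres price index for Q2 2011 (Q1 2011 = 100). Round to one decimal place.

106.6

Laspeyres price index uses base-period quantities as weights.
ΣP(Q2 2011)·Q(Q1 2011) = 3×136 + 5×124 + 1×352 + 1×108 + 5×48 + 1×265 = 408 + 620 + 352 + 108 + 240 + 265 = 1993
ΣP(Q1 2011)·Q(Q1 2011) = 3×136 + 4×124 + 1×352 + 1×108 + 5×48 + 1×265 = 408 + 496 + 352 + 108 + 240 + 265 = 1869
Index = 1993 / 1869 × 100 = 106.6346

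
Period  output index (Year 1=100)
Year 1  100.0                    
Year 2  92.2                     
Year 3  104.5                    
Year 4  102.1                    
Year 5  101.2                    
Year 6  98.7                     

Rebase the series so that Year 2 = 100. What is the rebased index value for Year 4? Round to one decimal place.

Rebased(Year 4) = 102.1 / 92.2 × 100 = 110.7375

110.7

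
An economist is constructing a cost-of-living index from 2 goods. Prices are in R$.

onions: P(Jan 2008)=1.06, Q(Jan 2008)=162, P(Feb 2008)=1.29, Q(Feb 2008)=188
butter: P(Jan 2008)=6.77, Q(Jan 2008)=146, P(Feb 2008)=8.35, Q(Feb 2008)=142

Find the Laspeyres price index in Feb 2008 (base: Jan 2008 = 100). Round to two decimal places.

Laspeyres price index uses base-period quantities as weights.
ΣP(Feb 2008)·Q(Jan 2008) = 1.29×162 + 8.35×146 = 208.98 + 1219.1 = 1428.08
ΣP(Jan 2008)·Q(Jan 2008) = 1.06×162 + 6.77×146 = 171.72 + 988.42 = 1160.14
Index = 1428.08 / 1160.14 × 100 = 123.0955

123.10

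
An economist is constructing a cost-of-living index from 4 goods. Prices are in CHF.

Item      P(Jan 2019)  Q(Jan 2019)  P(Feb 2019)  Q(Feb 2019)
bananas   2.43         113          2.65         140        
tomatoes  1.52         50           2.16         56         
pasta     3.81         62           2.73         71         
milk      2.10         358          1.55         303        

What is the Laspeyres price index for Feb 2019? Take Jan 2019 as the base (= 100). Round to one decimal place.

Laspeyres price index uses base-period quantities as weights.
ΣP(Feb 2019)·Q(Jan 2019) = 2.65×113 + 2.16×50 + 2.73×62 + 1.55×358 = 299.45 + 108 + 169.26 + 554.9 = 1131.61
ΣP(Jan 2019)·Q(Jan 2019) = 2.43×113 + 1.52×50 + 3.81×62 + 2.10×358 = 274.59 + 76 + 236.22 + 751.8 = 1338.61
Index = 1131.61 / 1338.61 × 100 = 84.5362

84.5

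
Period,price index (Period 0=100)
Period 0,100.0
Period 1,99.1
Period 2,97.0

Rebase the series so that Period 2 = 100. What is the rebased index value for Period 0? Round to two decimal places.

Rebased(Period 0) = 100.0 / 97.0 × 100 = 103.0928

103.09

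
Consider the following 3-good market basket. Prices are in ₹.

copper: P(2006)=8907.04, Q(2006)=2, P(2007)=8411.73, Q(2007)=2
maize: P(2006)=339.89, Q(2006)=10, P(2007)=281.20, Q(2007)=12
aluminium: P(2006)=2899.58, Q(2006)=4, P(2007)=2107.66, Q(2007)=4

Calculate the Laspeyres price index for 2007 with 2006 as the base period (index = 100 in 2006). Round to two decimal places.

Laspeyres price index uses base-period quantities as weights.
ΣP(2007)·Q(2006) = 8411.73×2 + 281.20×10 + 2107.66×4 = 16823.46 + 2812 + 8430.64 = 28066.1
ΣP(2006)·Q(2006) = 8907.04×2 + 339.89×10 + 2899.58×4 = 17814.08 + 3398.9 + 11598.32 = 32811.3
Index = 28066.1 / 32811.3 × 100 = 85.5379

85.54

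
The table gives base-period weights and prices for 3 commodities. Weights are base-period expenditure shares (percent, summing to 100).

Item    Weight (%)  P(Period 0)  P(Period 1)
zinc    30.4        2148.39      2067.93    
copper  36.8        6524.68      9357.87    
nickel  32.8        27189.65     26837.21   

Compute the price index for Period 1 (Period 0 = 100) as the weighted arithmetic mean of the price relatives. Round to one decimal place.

114.4

zinc: 30.4 × (2067.93/2148.39) = 30.4 × 0.962549 = 29.2615
copper: 36.8 × (9357.87/6524.68) = 36.8 × 1.434227 = 52.7795
nickel: 32.8 × (26837.21/27189.65) = 32.8 × 0.987038 = 32.3748
Index = Σ wᵢ·(p₁ᵢ/p₀ᵢ) = 29.2615 + 52.7795 + 32.3748 = 114.4159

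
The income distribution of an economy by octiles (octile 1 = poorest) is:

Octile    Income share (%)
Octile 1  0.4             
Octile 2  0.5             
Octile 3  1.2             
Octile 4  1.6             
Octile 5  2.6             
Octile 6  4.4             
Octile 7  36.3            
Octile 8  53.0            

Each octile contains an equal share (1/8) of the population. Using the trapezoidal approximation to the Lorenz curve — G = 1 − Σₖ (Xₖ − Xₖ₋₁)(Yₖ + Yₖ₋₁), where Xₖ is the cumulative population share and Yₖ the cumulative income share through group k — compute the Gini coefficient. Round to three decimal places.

0.697

Cumulative income shares Yₖ: 0.0040, 0.0090, 0.0210, 0.0370, 0.0630, 0.1070, 0.4700, 1.0000
Σ (Xₖ−Xₖ₋₁)(Yₖ+Yₖ₋₁) = (1/8)(0.0040+0.0000) + (1/8)(0.0090+0.0040) + (1/8)(0.0210+0.0090) + (1/8)(0.0370+0.0210) + (1/8)(0.0630+0.0370) + (1/8)(0.1070+0.0630) + (1/8)(0.4700+0.1070) + (1/8)(1.0000+0.4700)
  = 0.0005 + 0.0016 + 0.0038 + 0.0073 + 0.0125 + 0.0213 + 0.0721 + 0.1837 = 0.3028
G = 1 − 0.3028 = 0.6972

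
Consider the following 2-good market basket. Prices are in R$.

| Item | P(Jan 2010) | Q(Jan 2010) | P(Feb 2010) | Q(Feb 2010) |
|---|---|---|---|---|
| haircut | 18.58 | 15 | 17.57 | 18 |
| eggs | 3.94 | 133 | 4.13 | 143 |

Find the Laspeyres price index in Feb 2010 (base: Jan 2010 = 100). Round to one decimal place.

101.3

Laspeyres price index uses base-period quantities as weights.
ΣP(Feb 2010)·Q(Jan 2010) = 17.57×15 + 4.13×133 = 263.55 + 549.29 = 812.84
ΣP(Jan 2010)·Q(Jan 2010) = 18.58×15 + 3.94×133 = 278.7 + 524.02 = 802.72
Index = 812.84 / 802.72 × 100 = 101.2607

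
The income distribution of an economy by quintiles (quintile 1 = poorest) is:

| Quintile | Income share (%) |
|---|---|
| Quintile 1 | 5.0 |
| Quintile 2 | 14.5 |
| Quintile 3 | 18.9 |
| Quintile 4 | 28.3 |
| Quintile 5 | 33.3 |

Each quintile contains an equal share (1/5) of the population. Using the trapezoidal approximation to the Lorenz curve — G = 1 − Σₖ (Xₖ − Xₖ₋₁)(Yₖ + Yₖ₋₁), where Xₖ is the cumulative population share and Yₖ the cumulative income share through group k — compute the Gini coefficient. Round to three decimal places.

Cumulative income shares Yₖ: 0.0500, 0.1950, 0.3840, 0.6670, 1.0000
Σ (Xₖ−Xₖ₋₁)(Yₖ+Yₖ₋₁) = (1/5)(0.0500+0.0000) + (1/5)(0.1950+0.0500) + (1/5)(0.3840+0.1950) + (1/5)(0.6670+0.3840) + (1/5)(1.0000+0.6670)
  = 0.0100 + 0.0490 + 0.1158 + 0.2102 + 0.3334 = 0.7184
G = 1 − 0.7184 = 0.2816

0.282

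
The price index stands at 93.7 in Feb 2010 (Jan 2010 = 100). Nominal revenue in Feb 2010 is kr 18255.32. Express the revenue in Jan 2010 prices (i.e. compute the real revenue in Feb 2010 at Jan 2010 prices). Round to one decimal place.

19482.7

Real = Nominal ÷ (Index/100) = 18255.32 ÷ (93.7/100)
     = 18255.32 ÷ 0.937 = 19482.7321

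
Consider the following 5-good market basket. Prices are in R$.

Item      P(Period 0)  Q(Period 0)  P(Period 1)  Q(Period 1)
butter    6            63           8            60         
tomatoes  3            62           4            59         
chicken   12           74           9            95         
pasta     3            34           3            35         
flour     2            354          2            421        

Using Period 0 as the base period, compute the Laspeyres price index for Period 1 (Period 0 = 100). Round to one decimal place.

Laspeyres price index uses base-period quantities as weights.
ΣP(Period 1)·Q(Period 0) = 8×63 + 4×62 + 9×74 + 3×34 + 2×354 = 504 + 248 + 666 + 102 + 708 = 2228
ΣP(Period 0)·Q(Period 0) = 6×63 + 3×62 + 12×74 + 3×34 + 2×354 = 378 + 186 + 888 + 102 + 708 = 2262
Index = 2228 / 2262 × 100 = 98.4969

98.5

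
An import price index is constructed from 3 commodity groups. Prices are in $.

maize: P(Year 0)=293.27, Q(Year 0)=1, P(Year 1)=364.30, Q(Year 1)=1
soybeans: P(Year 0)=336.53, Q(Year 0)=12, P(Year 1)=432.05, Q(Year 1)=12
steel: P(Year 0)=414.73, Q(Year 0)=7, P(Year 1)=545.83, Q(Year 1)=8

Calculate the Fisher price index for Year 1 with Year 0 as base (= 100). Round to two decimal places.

129.57

Laspeyres component (base-period weights):
ΣP(Year 1)Q(Year 0) = 364.30×1 + 432.05×12 + 545.83×7 = 364.3 + 5184.6 + 3820.81 = 9369.71
ΣP(Year 0)Q(Year 0) = 293.27×1 + 336.53×12 + 414.73×7 = 293.27 + 4038.36 + 2903.11 = 7234.74
L = 9369.71 / 7234.74 × 100 = 129.5100
Paasche component (current-period weights):
ΣP(Year 1)Q(Year 1) = 364.30×1 + 432.05×12 + 545.83×8 = 364.3 + 5184.6 + 4366.64 = 9915.54
ΣP(Year 0)Q(Year 1) = 293.27×1 + 336.53×12 + 414.73×8 = 293.27 + 4038.36 + 3317.84 = 7649.47
P = 9915.54 / 7649.47 × 100 = 129.6239
Fisher = √(L × P) = √(129.5100 × 129.6239) = 129.5669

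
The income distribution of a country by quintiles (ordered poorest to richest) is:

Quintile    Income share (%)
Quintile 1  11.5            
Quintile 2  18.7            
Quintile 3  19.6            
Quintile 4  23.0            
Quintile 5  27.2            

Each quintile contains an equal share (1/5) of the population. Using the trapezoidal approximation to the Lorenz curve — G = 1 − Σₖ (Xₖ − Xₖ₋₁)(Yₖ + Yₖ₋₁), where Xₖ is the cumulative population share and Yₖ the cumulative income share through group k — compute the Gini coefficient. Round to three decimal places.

Cumulative income shares Yₖ: 0.1150, 0.3020, 0.4980, 0.7280, 1.0000
Σ (Xₖ−Xₖ₋₁)(Yₖ+Yₖ₋₁) = (1/5)(0.1150+0.0000) + (1/5)(0.3020+0.1150) + (1/5)(0.4980+0.3020) + (1/5)(0.7280+0.4980) + (1/5)(1.0000+0.7280)
  = 0.0230 + 0.0834 + 0.1600 + 0.2452 + 0.3456 = 0.8572
G = 1 − 0.8572 = 0.1428

0.143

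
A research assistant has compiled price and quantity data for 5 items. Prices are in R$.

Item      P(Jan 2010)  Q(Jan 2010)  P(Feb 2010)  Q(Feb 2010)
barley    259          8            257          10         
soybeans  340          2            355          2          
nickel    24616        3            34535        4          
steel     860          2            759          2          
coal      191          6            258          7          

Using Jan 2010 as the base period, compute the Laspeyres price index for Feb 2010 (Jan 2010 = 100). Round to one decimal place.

Laspeyres price index uses base-period quantities as weights.
ΣP(Feb 2010)·Q(Jan 2010) = 257×8 + 355×2 + 34535×3 + 759×2 + 258×6 = 2056 + 710 + 103605 + 1518 + 1548 = 109437
ΣP(Jan 2010)·Q(Jan 2010) = 259×8 + 340×2 + 24616×3 + 860×2 + 191×6 = 2072 + 680 + 73848 + 1720 + 1146 = 79466
Index = 109437 / 79466 × 100 = 137.7155

137.7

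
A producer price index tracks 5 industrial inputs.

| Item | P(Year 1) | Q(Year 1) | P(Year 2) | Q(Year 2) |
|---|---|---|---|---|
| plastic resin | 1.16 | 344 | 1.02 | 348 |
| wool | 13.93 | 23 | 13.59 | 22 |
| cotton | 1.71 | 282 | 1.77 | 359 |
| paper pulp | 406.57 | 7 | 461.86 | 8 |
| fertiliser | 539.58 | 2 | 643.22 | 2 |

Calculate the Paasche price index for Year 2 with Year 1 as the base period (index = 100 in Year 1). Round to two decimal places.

110.87

Paasche price index uses current-period quantities as weights.
ΣP(Year 2)·Q(Year 2) = 1.02×348 + 13.59×22 + 1.77×359 + 461.86×8 + 643.22×2 = 354.96 + 298.98 + 635.43 + 3694.88 + 1286.44 = 6270.69
ΣP(Year 1)·Q(Year 2) = 1.16×348 + 13.93×22 + 1.71×359 + 406.57×8 + 539.58×2 = 403.68 + 306.46 + 613.89 + 3252.56 + 1079.16 = 5655.75
Index = 6270.69 / 5655.75 × 100 = 110.8728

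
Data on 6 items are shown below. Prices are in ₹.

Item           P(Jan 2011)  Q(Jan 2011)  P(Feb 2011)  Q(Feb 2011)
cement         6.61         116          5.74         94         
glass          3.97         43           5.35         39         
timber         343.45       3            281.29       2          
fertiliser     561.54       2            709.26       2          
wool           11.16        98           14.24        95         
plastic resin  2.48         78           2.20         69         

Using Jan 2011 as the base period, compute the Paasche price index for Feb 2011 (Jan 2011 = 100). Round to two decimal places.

Paasche price index uses current-period quantities as weights.
ΣP(Feb 2011)·Q(Feb 2011) = 5.74×94 + 5.35×39 + 281.29×2 + 709.26×2 + 14.24×95 + 2.20×69 = 539.56 + 208.65 + 562.58 + 1418.52 + 1352.8 + 151.8 = 4233.91
ΣP(Jan 2011)·Q(Feb 2011) = 6.61×94 + 3.97×39 + 343.45×2 + 561.54×2 + 11.16×95 + 2.48×69 = 621.34 + 154.83 + 686.9 + 1123.08 + 1060.2 + 171.12 = 3817.47
Index = 4233.91 / 3817.47 × 100 = 110.9088

110.91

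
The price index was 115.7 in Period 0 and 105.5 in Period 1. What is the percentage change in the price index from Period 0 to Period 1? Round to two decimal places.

-8.82%

Change = (105.5 − 115.7) / 115.7 × 100
       = -10.2 / 115.7 × 100 = -8.8159%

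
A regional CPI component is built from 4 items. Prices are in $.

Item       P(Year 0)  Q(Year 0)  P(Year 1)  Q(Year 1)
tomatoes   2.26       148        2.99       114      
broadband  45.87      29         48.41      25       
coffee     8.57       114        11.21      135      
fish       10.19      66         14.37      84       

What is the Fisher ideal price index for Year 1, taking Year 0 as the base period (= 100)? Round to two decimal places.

123.94

Laspeyres component (base-period weights):
ΣP(Year 1)Q(Year 0) = 2.99×148 + 48.41×29 + 11.21×114 + 14.37×66 = 442.52 + 1403.89 + 1277.94 + 948.42 = 4072.77
ΣP(Year 0)Q(Year 0) = 2.26×148 + 45.87×29 + 8.57×114 + 10.19×66 = 334.48 + 1330.23 + 976.98 + 672.54 = 3314.23
L = 4072.77 / 3314.23 × 100 = 122.8874
Paasche component (current-period weights):
ΣP(Year 1)Q(Year 1) = 2.99×114 + 48.41×25 + 11.21×135 + 14.37×84 = 340.86 + 1210.25 + 1513.35 + 1207.08 = 4271.54
ΣP(Year 0)Q(Year 1) = 2.26×114 + 45.87×25 + 8.57×135 + 10.19×84 = 257.64 + 1146.75 + 1156.95 + 855.96 = 3417.3
P = 4271.54 / 3417.3 × 100 = 124.9975
Fisher = √(L × P) = √(122.8874 × 124.9975) = 123.9379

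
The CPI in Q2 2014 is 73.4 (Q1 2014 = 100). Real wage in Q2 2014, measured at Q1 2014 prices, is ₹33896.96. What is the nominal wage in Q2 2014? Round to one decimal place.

24880.4

Nominal = Real × (Index/100) = 33896.96 × (73.4/100)
        = 33896.96 × 0.734 = 24880.3686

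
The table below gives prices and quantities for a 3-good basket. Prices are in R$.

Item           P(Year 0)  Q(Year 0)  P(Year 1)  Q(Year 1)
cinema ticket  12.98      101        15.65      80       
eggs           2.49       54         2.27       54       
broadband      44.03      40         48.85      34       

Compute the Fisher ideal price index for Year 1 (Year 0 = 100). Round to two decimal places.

113.87

Laspeyres component (base-period weights):
ΣP(Year 1)Q(Year 0) = 15.65×101 + 2.27×54 + 48.85×40 = 1580.65 + 122.58 + 1954 = 3657.23
ΣP(Year 0)Q(Year 0) = 12.98×101 + 2.49×54 + 44.03×40 = 1310.98 + 134.46 + 1761.2 = 3206.64
L = 3657.23 / 3206.64 × 100 = 114.0518
Paasche component (current-period weights):
ΣP(Year 1)Q(Year 1) = 15.65×80 + 2.27×54 + 48.85×34 = 1252 + 122.58 + 1660.9 = 3035.48
ΣP(Year 0)Q(Year 1) = 12.98×80 + 2.49×54 + 44.03×34 = 1038.4 + 134.46 + 1497.02 = 2669.88
P = 3035.48 / 2669.88 × 100 = 113.6935
Fisher = √(L × P) = √(114.0518 × 113.6935) = 113.8725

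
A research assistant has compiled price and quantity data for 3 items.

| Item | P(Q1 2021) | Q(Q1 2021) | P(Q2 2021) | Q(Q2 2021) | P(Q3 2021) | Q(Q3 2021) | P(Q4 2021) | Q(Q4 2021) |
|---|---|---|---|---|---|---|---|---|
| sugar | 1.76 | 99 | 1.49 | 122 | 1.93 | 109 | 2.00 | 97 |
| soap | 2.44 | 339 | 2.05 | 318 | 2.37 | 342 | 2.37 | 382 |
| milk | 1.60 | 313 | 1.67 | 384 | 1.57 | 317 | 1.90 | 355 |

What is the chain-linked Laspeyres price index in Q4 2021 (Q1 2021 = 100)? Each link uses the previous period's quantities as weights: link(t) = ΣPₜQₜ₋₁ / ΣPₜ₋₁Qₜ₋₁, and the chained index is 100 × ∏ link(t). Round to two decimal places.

Link Q1 2021→Q2 2021:
ΣP(Q2 2021)Q(Q1 2021) = 1.49×99 + 2.05×339 + 1.67×313 = 147.51 + 694.95 + 522.71 = 1365.17
ΣP(Q1 2021)Q(Q1 2021) = 1.76×99 + 2.44×339 + 1.60×313 = 174.24 + 827.16 + 500.8 = 1502.2
link = 1365.17/1502.2 = 0.908780
Link Q2 2021→Q3 2021:
ΣP(Q3 2021)Q(Q2 2021) = 1.93×122 + 2.37×318 + 1.57×384 = 235.46 + 753.66 + 602.88 = 1592
ΣP(Q2 2021)Q(Q2 2021) = 1.49×122 + 2.05×318 + 1.67×384 = 181.78 + 651.9 + 641.28 = 1474.96
link = 1592/1474.96 = 1.079351
Link Q3 2021→Q4 2021:
ΣP(Q4 2021)Q(Q3 2021) = 2.00×109 + 2.37×342 + 1.90×317 = 218 + 810.54 + 602.3 = 1630.84
ΣP(Q3 2021)Q(Q3 2021) = 1.93×109 + 2.37×342 + 1.57×317 = 210.37 + 810.54 + 497.69 = 1518.6
link = 1630.84/1518.6 = 1.073910
Chained index = 100 × 0.908780 × 1.079351 × 1.073910 = 105.3391

105.34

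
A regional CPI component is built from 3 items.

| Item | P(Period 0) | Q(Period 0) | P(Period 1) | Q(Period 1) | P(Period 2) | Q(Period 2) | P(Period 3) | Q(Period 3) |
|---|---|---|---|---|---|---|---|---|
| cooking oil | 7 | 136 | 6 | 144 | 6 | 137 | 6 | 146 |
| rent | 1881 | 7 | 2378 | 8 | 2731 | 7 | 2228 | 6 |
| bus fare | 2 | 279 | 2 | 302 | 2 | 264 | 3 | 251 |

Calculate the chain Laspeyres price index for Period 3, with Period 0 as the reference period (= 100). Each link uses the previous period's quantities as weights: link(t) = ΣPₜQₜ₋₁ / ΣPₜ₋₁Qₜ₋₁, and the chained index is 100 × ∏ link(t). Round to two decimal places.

Link Period 0→Period 1:
ΣP(Period 1)Q(Period 0) = 6×136 + 2378×7 + 2×279 = 816 + 16646 + 558 = 18020
ΣP(Period 0)Q(Period 0) = 7×136 + 1881×7 + 2×279 = 952 + 13167 + 558 = 14677
link = 18020/14677 = 1.227771
Link Period 1→Period 2:
ΣP(Period 2)Q(Period 1) = 6×144 + 2731×8 + 2×302 = 864 + 21848 + 604 = 23316
ΣP(Period 1)Q(Period 1) = 6×144 + 2378×8 + 2×302 = 864 + 19024 + 604 = 20492
link = 23316/20492 = 1.137810
Link Period 2→Period 3:
ΣP(Period 3)Q(Period 2) = 6×137 + 2228×7 + 3×264 = 822 + 15596 + 792 = 17210
ΣP(Period 2)Q(Period 2) = 6×137 + 2731×7 + 2×264 = 822 + 19117 + 528 = 20467
link = 17210/20467 = 0.840866
Chained index = 100 × 1.227771 × 1.137810 × 0.840866 = 117.4665

117.47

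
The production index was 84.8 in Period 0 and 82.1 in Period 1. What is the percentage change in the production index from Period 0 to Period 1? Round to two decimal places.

Change = (82.1 − 84.8) / 84.8 × 100
       = -2.7 / 84.8 × 100 = -3.1840%

-3.18%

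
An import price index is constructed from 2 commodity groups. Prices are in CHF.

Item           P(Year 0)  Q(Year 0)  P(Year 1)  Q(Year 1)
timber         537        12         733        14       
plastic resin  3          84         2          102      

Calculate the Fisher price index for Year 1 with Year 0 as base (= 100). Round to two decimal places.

133.82

Laspeyres component (base-period weights):
ΣP(Year 1)Q(Year 0) = 733×12 + 2×84 = 8796 + 168 = 8964
ΣP(Year 0)Q(Year 0) = 537×12 + 3×84 = 6444 + 252 = 6696
L = 8964 / 6696 × 100 = 133.8710
Paasche component (current-period weights):
ΣP(Year 1)Q(Year 1) = 733×14 + 2×102 = 10262 + 204 = 10466
ΣP(Year 0)Q(Year 1) = 537×14 + 3×102 = 7518 + 306 = 7824
P = 10466 / 7824 × 100 = 133.7679
Fisher = √(L × P) = √(133.8710 × 133.7679) = 133.8194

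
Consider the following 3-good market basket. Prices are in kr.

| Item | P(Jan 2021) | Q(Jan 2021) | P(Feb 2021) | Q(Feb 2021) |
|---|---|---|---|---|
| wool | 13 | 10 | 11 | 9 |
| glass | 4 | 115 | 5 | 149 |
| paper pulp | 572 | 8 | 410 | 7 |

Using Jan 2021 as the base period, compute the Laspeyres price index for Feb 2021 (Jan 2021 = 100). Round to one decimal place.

76.8

Laspeyres price index uses base-period quantities as weights.
ΣP(Feb 2021)·Q(Jan 2021) = 11×10 + 5×115 + 410×8 = 110 + 575 + 3280 = 3965
ΣP(Jan 2021)·Q(Jan 2021) = 13×10 + 4×115 + 572×8 = 130 + 460 + 4576 = 5166
Index = 3965 / 5166 × 100 = 76.7518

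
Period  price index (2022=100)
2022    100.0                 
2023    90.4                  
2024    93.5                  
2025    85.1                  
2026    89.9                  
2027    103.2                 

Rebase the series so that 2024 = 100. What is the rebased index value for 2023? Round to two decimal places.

Rebased(2023) = 90.4 / 93.5 × 100 = 96.6845

96.68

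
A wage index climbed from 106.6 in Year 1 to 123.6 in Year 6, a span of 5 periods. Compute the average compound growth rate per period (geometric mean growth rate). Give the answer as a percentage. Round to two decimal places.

Growth factor = (123.6/106.6)^(1/5) = (1.159475)^(1/5) = 1.030036
Growth rate = 1.030036 − 1 = 0.030036 = 3.0036%

3.00%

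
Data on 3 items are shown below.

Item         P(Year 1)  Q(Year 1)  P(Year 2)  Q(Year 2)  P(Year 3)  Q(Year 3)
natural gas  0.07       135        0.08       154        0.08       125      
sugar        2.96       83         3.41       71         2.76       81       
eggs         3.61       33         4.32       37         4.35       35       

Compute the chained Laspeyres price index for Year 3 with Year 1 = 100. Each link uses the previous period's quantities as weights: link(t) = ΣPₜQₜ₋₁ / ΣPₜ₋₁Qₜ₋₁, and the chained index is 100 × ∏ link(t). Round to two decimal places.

Link Year 1→Year 2:
ΣP(Year 2)Q(Year 1) = 0.08×135 + 3.41×83 + 4.32×33 = 10.8 + 283.03 + 142.56 = 436.39
ΣP(Year 1)Q(Year 1) = 0.07×135 + 2.96×83 + 3.61×33 = 9.45 + 245.68 + 119.13 = 374.26
link = 436.39/374.26 = 1.166008
Link Year 2→Year 3:
ΣP(Year 3)Q(Year 2) = 0.08×154 + 2.76×71 + 4.35×37 = 12.32 + 195.96 + 160.95 = 369.23
ΣP(Year 2)Q(Year 2) = 0.08×154 + 3.41×71 + 4.32×37 = 12.32 + 242.11 + 159.84 = 414.27
link = 369.23/414.27 = 0.891279
Chained index = 100 × 1.166008 × 0.891279 = 103.9238

103.92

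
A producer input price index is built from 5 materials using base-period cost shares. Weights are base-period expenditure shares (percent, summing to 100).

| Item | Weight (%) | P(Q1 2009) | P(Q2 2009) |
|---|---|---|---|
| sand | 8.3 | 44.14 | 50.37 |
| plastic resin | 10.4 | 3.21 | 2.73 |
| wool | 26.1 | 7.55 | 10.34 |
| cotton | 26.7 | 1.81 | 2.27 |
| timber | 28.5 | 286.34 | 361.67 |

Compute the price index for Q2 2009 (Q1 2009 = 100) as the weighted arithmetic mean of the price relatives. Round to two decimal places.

sand: 8.3 × (50.37/44.14) = 8.3 × 1.141142 = 9.4715
plastic resin: 10.4 × (2.73/3.21) = 10.4 × 0.850467 = 8.8449
wool: 26.1 × (10.34/7.55) = 26.1 × 1.369536 = 35.7449
cotton: 26.7 × (2.27/1.81) = 26.7 × 1.254144 = 33.4856
timber: 28.5 × (361.67/286.34) = 28.5 × 1.263079 = 35.9977
Index = Σ wᵢ·(p₁ᵢ/p₀ᵢ) = 9.4715 + 8.8449 + 35.7449 + 33.4856 + 35.9977 = 123.5446

123.54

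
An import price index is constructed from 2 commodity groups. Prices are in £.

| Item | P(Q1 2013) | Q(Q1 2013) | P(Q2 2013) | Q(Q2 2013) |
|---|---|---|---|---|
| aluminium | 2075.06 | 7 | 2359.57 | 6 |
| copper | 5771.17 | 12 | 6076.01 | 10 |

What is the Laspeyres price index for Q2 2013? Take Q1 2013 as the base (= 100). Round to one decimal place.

Laspeyres price index uses base-period quantities as weights.
ΣP(Q2 2013)·Q(Q1 2013) = 2359.57×7 + 6076.01×12 = 16516.99 + 72912.12 = 89429.11
ΣP(Q1 2013)·Q(Q1 2013) = 2075.06×7 + 5771.17×12 = 14525.42 + 69254.04 = 83779.46
Index = 89429.11 / 83779.46 × 100 = 106.7435

106.7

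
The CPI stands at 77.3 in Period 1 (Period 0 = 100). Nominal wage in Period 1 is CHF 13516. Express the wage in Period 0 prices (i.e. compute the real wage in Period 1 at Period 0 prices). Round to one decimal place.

17485.1

Real = Nominal ÷ (Index/100) = 13516 ÷ (77.3/100)
     = 13516 ÷ 0.773 = 17485.1229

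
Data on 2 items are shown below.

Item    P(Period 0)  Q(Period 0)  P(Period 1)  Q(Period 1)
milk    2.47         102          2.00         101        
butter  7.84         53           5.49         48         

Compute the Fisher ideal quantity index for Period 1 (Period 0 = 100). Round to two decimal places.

Laspeyres component (base-period weights):
ΣP(Period 0)Q(Period 1) = 2.47×101 + 7.84×48 = 249.47 + 376.32 = 625.79
ΣP(Period 0)Q(Period 0) = 2.47×102 + 7.84×53 = 251.94 + 415.52 = 667.46
L = 625.79 / 667.46 × 100 = 93.7569
Paasche component (current-period weights):
ΣP(Period 1)Q(Period 1) = 2.00×101 + 5.49×48 = 202 + 263.52 = 465.52
ΣP(Period 1)Q(Period 0) = 2.00×102 + 5.49×53 = 204 + 290.97 = 494.97
P = 465.52 / 494.97 × 100 = 94.0501
Fisher = √(L × P) = √(93.7569 × 94.0501) = 93.9034

93.90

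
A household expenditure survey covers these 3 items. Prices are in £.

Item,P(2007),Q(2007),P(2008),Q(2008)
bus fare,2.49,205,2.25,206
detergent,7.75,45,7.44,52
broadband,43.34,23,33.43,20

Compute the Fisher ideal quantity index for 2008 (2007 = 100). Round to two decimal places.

Laspeyres component (base-period weights):
ΣP(2007)Q(2008) = 2.49×206 + 7.75×52 + 43.34×20 = 512.94 + 403 + 866.8 = 1782.74
ΣP(2007)Q(2007) = 2.49×205 + 7.75×45 + 43.34×23 = 510.45 + 348.75 + 996.82 = 1856.02
L = 1782.74 / 1856.02 × 100 = 96.0518
Paasche component (current-period weights):
ΣP(2008)Q(2008) = 2.25×206 + 7.44×52 + 33.43×20 = 463.5 + 386.88 + 668.6 = 1518.98
ΣP(2008)Q(2007) = 2.25×205 + 7.44×45 + 33.43×23 = 461.25 + 334.8 + 768.89 = 1564.94
P = 1518.98 / 1564.94 × 100 = 97.0631
Fisher = √(L × P) = √(96.0518 × 97.0631) = 96.5561

96.56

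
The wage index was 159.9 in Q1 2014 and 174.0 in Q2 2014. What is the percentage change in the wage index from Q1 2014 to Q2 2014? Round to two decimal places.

Change = (174.0 − 159.9) / 159.9 × 100
       = 14.1 / 159.9 × 100 = 8.8180%

8.82%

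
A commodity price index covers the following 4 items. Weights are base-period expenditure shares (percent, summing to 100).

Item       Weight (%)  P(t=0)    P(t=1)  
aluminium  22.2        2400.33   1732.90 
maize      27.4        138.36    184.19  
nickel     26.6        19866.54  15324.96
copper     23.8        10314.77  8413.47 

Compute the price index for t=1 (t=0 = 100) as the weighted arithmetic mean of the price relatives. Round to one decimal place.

92.4

aluminium: 22.2 × (1732.90/2400.33) = 22.2 × 0.721942 = 16.0271
maize: 27.4 × (184.19/138.36) = 27.4 × 1.331237 = 36.4759
nickel: 26.6 × (15324.96/19866.54) = 26.6 × 0.771396 = 20.5191
copper: 23.8 × (8413.47/10314.77) = 23.8 × 0.815672 = 19.4130
Index = Σ wᵢ·(p₁ᵢ/p₀ᵢ) = 16.0271 + 36.4759 + 20.5191 + 19.4130 = 92.4351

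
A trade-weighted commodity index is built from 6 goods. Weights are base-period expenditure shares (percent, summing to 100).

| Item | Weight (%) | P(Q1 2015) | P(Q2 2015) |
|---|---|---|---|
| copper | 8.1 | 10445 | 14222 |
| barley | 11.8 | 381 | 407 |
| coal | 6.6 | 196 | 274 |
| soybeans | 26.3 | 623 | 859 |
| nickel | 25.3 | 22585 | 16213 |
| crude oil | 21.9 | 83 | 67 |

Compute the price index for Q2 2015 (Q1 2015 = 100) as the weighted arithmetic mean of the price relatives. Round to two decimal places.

copper: 8.1 × (14222/10445) = 8.1 × 1.361608 = 11.0290
barley: 11.8 × (407/381) = 11.8 × 1.068241 = 12.6052
coal: 6.6 × (274/196) = 6.6 × 1.397959 = 9.2265
soybeans: 26.3 × (859/623) = 26.3 × 1.378812 = 36.2628
nickel: 25.3 × (16213/22585) = 25.3 × 0.717866 = 18.1620
crude oil: 21.9 × (67/83) = 21.9 × 0.807229 = 17.6783
Index = Σ wᵢ·(p₁ᵢ/p₀ᵢ) = 11.0290 + 12.6052 + 9.2265 + 36.2628 + 18.1620 + 17.6783 = 104.9639

104.96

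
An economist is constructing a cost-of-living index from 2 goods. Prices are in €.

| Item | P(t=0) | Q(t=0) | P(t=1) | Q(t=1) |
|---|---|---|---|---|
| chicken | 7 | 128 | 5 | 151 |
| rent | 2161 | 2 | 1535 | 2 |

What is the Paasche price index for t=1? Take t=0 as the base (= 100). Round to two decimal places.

71.11

Paasche price index uses current-period quantities as weights.
ΣP(t=1)·Q(t=1) = 5×151 + 1535×2 = 755 + 3070 = 3825
ΣP(t=0)·Q(t=1) = 7×151 + 2161×2 = 1057 + 4322 = 5379
Index = 3825 / 5379 × 100 = 71.1099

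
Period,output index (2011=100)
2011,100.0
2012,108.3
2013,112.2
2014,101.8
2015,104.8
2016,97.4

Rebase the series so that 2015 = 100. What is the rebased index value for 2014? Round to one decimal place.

97.1

Rebased(2014) = 101.8 / 104.8 × 100 = 97.1374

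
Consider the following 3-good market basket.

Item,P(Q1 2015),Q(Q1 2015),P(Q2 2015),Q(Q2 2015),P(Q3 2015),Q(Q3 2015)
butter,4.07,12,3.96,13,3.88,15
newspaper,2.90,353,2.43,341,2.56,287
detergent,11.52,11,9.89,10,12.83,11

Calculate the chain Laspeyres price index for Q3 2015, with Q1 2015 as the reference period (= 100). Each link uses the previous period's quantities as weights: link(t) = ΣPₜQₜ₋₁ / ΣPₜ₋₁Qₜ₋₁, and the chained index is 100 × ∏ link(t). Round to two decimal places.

Link Q1 2015→Q2 2015:
ΣP(Q2 2015)Q(Q1 2015) = 3.96×12 + 2.43×353 + 9.89×11 = 47.52 + 857.79 + 108.79 = 1014.1
ΣP(Q1 2015)Q(Q1 2015) = 4.07×12 + 2.90×353 + 11.52×11 = 48.84 + 1023.7 + 126.72 = 1199.26
link = 1014.1/1199.26 = 0.845605
Link Q2 2015→Q3 2015:
ΣP(Q3 2015)Q(Q2 2015) = 3.88×13 + 2.56×341 + 12.83×10 = 50.44 + 872.96 + 128.3 = 1051.7
ΣP(Q2 2015)Q(Q2 2015) = 3.96×13 + 2.43×341 + 9.89×10 = 51.48 + 828.63 + 98.9 = 979.01
link = 1051.7/979.01 = 1.074248
Chained index = 100 × 0.845605 × 1.074248 = 90.8390

90.84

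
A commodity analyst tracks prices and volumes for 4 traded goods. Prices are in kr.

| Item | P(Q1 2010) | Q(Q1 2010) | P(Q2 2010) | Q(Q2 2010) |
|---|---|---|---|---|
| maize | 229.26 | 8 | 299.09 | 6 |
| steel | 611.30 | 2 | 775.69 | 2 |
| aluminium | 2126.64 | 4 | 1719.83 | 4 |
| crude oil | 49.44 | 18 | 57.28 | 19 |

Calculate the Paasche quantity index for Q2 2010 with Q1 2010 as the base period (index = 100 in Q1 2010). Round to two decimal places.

Paasche quantity index uses current-period prices as weights.
ΣP(Q2 2010)·Q(Q2 2010) = 299.09×6 + 775.69×2 + 1719.83×4 + 57.28×19 = 1794.54 + 1551.38 + 6879.32 + 1088.32 = 11313.56
ΣP(Q2 2010)·Q(Q1 2010) = 299.09×8 + 775.69×2 + 1719.83×4 + 57.28×18 = 2392.72 + 1551.38 + 6879.32 + 1031.04 = 11854.46
Index = 11313.56 / 11854.46 × 100 = 95.4372

95.44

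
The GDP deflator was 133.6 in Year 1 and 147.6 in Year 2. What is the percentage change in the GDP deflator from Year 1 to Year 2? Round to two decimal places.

Change = (147.6 − 133.6) / 133.6 × 100
       = 14.0 / 133.6 × 100 = 10.4790%

10.48%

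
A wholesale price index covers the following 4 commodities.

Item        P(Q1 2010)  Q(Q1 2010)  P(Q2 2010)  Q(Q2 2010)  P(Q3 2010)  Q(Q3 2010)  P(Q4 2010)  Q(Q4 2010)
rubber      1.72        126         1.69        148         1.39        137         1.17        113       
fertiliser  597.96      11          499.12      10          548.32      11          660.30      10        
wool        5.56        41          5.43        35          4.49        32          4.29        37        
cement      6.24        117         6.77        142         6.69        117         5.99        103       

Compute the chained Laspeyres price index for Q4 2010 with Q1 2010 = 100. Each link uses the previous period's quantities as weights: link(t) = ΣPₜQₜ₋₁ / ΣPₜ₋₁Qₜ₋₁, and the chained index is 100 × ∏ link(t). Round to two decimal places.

Link Q1 2010→Q2 2010:
ΣP(Q2 2010)Q(Q1 2010) = 1.69×126 + 499.12×11 + 5.43×41 + 6.77×117 = 212.94 + 5490.32 + 222.63 + 792.09 = 6717.98
ΣP(Q1 2010)Q(Q1 2010) = 1.72×126 + 597.96×11 + 5.56×41 + 6.24×117 = 216.72 + 6577.56 + 227.96 + 730.08 = 7752.32
link = 6717.98/7752.32 = 0.866577
Link Q2 2010→Q3 2010:
ΣP(Q3 2010)Q(Q2 2010) = 1.39×148 + 548.32×10 + 4.49×35 + 6.69×142 = 205.72 + 5483.2 + 157.15 + 949.98 = 6796.05
ΣP(Q2 2010)Q(Q2 2010) = 1.69×148 + 499.12×10 + 5.43×35 + 6.77×142 = 250.12 + 4991.2 + 190.05 + 961.34 = 6392.71
link = 6796.05/6392.71 = 1.063094
Link Q3 2010→Q4 2010:
ΣP(Q4 2010)Q(Q3 2010) = 1.17×137 + 660.30×11 + 4.29×32 + 5.99×117 = 160.29 + 7263.3 + 137.28 + 700.83 = 8261.7
ΣP(Q3 2010)Q(Q3 2010) = 1.39×137 + 548.32×11 + 4.49×32 + 6.69×117 = 190.43 + 6031.52 + 143.68 + 782.73 = 7148.36
link = 8261.7/7148.36 = 1.155748
Chained index = 100 × 0.866577 × 1.063094 × 1.155748 = 106.4735

106.47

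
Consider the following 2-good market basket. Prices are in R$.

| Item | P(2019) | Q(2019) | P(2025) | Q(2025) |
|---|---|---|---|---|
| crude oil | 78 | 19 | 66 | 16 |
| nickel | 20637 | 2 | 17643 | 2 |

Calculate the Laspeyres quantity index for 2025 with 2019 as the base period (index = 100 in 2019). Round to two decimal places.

Laspeyres quantity index uses base-period prices as weights.
ΣP(2019)·Q(2025) = 78×16 + 20637×2 = 1248 + 41274 = 42522
ΣP(2019)·Q(2019) = 78×19 + 20637×2 = 1482 + 41274 = 42756
Index = 42522 / 42756 × 100 = 99.4527

99.45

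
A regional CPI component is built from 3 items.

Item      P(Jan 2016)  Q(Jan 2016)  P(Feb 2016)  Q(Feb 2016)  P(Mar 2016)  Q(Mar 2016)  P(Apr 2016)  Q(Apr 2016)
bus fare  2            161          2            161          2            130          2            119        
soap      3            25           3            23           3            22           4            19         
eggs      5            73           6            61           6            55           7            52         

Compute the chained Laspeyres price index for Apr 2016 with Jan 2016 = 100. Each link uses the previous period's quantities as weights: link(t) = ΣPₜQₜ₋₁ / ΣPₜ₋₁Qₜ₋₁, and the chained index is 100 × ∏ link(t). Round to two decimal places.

Link Jan 2016→Feb 2016:
ΣP(Feb 2016)Q(Jan 2016) = 2×161 + 3×25 + 6×73 = 322 + 75 + 438 = 835
ΣP(Jan 2016)Q(Jan 2016) = 2×161 + 3×25 + 5×73 = 322 + 75 + 365 = 762
link = 835/762 = 1.095801
Link Feb 2016→Mar 2016:
ΣP(Mar 2016)Q(Feb 2016) = 2×161 + 3×23 + 6×61 = 322 + 69 + 366 = 757
ΣP(Feb 2016)Q(Feb 2016) = 2×161 + 3×23 + 6×61 = 322 + 69 + 366 = 757
link = 757/757 = 1.000000
Link Mar 2016→Apr 2016:
ΣP(Apr 2016)Q(Mar 2016) = 2×130 + 4×22 + 7×55 = 260 + 88 + 385 = 733
ΣP(Mar 2016)Q(Mar 2016) = 2×130 + 3×22 + 6×55 = 260 + 66 + 330 = 656
link = 733/656 = 1.117378
Chained index = 100 × 1.095801 × 1.000000 × 1.117378 = 122.4423

122.44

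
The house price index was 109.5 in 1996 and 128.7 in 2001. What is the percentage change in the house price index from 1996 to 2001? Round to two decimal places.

17.53%

Change = (128.7 − 109.5) / 109.5 × 100
       = 19.2 / 109.5 × 100 = 17.5342%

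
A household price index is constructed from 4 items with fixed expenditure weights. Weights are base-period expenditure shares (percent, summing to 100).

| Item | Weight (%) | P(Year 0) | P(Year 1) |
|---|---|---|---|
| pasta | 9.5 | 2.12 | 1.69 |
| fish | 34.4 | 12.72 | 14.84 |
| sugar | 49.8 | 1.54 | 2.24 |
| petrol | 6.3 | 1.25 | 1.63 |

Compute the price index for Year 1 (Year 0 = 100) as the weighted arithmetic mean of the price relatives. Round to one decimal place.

128.4

pasta: 9.5 × (1.69/2.12) = 9.5 × 0.797170 = 7.5731
fish: 34.4 × (14.84/12.72) = 34.4 × 1.166667 = 40.1333
sugar: 49.8 × (2.24/1.54) = 49.8 × 1.454545 = 72.4364
petrol: 6.3 × (1.63/1.25) = 6.3 × 1.304000 = 8.2152
Index = Σ wᵢ·(p₁ᵢ/p₀ᵢ) = 7.5731 + 40.1333 + 72.4364 + 8.2152 = 128.3580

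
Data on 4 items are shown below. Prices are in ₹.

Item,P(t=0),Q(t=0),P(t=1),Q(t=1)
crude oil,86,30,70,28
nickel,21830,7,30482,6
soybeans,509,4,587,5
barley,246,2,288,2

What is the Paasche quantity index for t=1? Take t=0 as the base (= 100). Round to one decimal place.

86.2

Paasche quantity index uses current-period prices as weights.
ΣP(t=1)·Q(t=1) = 70×28 + 30482×6 + 587×5 + 288×2 = 1960 + 182892 + 2935 + 576 = 188363
ΣP(t=1)·Q(t=0) = 70×30 + 30482×7 + 587×4 + 288×2 = 2100 + 213374 + 2348 + 576 = 218398
Index = 188363 / 218398 × 100 = 86.2476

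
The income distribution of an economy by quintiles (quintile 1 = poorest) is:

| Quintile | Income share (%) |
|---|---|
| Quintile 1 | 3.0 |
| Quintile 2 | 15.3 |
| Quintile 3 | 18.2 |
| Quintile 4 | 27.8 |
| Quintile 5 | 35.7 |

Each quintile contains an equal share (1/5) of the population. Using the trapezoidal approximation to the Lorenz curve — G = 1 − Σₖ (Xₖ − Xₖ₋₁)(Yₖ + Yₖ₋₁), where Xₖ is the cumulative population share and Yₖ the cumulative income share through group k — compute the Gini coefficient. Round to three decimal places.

0.312

Cumulative income shares Yₖ: 0.0300, 0.1830, 0.3650, 0.6430, 1.0000
Σ (Xₖ−Xₖ₋₁)(Yₖ+Yₖ₋₁) = (1/5)(0.0300+0.0000) + (1/5)(0.1830+0.0300) + (1/5)(0.3650+0.1830) + (1/5)(0.6430+0.3650) + (1/5)(1.0000+0.6430)
  = 0.0060 + 0.0426 + 0.1096 + 0.2016 + 0.3286 = 0.6884
G = 1 − 0.6884 = 0.3116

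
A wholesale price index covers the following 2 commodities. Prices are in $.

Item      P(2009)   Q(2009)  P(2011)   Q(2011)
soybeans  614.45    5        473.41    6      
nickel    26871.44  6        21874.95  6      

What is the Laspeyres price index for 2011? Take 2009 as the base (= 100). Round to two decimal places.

81.32

Laspeyres price index uses base-period quantities as weights.
ΣP(2011)·Q(2009) = 473.41×5 + 21874.95×6 = 2367.05 + 131249.7 = 133616.75
ΣP(2009)·Q(2009) = 614.45×5 + 26871.44×6 = 3072.25 + 161228.64 = 164300.89
Index = 133616.75 / 164300.89 × 100 = 81.3244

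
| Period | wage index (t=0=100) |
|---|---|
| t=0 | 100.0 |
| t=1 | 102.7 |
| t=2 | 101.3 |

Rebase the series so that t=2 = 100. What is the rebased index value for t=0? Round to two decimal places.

Rebased(t=0) = 100.0 / 101.3 × 100 = 98.7167

98.72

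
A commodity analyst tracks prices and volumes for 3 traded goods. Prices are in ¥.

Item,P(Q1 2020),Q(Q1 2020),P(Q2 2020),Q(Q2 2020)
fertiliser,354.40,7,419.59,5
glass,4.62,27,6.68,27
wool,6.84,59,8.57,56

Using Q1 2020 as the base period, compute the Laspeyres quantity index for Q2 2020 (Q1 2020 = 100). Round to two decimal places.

75.76

Laspeyres quantity index uses base-period prices as weights.
ΣP(Q1 2020)·Q(Q2 2020) = 354.40×5 + 4.62×27 + 6.84×56 = 1772 + 124.74 + 383.04 = 2279.78
ΣP(Q1 2020)·Q(Q1 2020) = 354.40×7 + 4.62×27 + 6.84×59 = 2480.8 + 124.74 + 403.56 = 3009.1
Index = 2279.78 / 3009.1 × 100 = 75.7629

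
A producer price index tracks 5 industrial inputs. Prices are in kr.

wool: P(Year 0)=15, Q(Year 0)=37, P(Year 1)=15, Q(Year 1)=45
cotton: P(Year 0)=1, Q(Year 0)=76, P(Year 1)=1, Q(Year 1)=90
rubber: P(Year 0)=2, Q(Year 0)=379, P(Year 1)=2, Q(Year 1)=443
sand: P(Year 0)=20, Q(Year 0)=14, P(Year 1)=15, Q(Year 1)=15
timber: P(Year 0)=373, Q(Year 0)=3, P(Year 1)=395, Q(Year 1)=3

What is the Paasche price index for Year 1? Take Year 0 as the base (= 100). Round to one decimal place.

Paasche price index uses current-period quantities as weights.
ΣP(Year 1)·Q(Year 1) = 15×45 + 1×90 + 2×443 + 15×15 + 395×3 = 675 + 90 + 886 + 225 + 1185 = 3061
ΣP(Year 0)·Q(Year 1) = 15×45 + 1×90 + 2×443 + 20×15 + 373×3 = 675 + 90 + 886 + 300 + 1119 = 3070
Index = 3061 / 3070 × 100 = 99.7068

99.7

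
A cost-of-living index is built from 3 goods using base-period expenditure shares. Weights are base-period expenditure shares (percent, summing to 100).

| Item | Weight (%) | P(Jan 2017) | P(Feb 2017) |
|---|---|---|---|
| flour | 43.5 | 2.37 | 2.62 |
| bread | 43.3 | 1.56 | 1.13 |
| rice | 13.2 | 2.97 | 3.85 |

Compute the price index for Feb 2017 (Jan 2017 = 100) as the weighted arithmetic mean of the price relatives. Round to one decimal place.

96.6

flour: 43.5 × (2.62/2.37) = 43.5 × 1.105485 = 48.0886
bread: 43.3 × (1.13/1.56) = 43.3 × 0.724359 = 31.3647
rice: 13.2 × (3.85/2.97) = 13.2 × 1.296296 = 17.1111
Index = Σ wᵢ·(p₁ᵢ/p₀ᵢ) = 48.0886 + 31.3647 + 17.1111 = 96.5645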